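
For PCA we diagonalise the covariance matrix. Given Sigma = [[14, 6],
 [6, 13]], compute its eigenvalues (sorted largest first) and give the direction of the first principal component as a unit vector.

Step 1 — characteristic polynomial of 2×2 Sigma:
  det(Sigma - λI) = λ² - trace · λ + det = 0.
  trace = 14 + 13 = 27, det = 14·13 - (6)² = 146.
Step 2 — discriminant:
  Δ = trace² - 4·det = 729 - 584 = 145.
Step 3 — eigenvalues:
  λ = (trace ± √Δ)/2 = (27 ± 12.0416)/2,
  λ_1 = 19.5208,  λ_2 = 7.4792.

Step 4 — unit eigenvector for λ_1: solve (Sigma - λ_1 I)v = 0. First row:
  (14 - 19.5208)·v_x + (6)·v_y = 0, i.e. (-5.5208)·v_x + (6)·v_y = 0,
  so v ∝ (b, λ_1 - a) = (6, 5.5208) = u.
  ||u|| = √((6)² + (5.5208)²) = √(66.4792) ≈ 8.1535,
  v_1 = u/||u|| ≈ (0.7359, 0.6771) (||v_1|| = 1).

λ_1 = 19.5208,  λ_2 = 7.4792;  v_1 ≈ (0.7359, 0.6771)


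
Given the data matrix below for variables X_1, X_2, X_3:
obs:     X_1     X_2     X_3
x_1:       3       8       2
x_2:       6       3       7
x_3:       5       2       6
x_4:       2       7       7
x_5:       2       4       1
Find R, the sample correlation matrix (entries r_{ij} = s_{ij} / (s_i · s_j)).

Step 1 — column means:
  mean(X_1) = (3 + 6 + 5 + 2 + 2) / 5 = 18/5 = 3.6
  mean(X_2) = (8 + 3 + 2 + 7 + 4) / 5 = 24/5 = 4.8
  mean(X_3) = (2 + 7 + 6 + 7 + 1) / 5 = 23/5 = 4.6

Step 2 — sample variances and covariances s[i,j] = (1/(n-1)) · Σ_k (x_{k,i} - mean_i) · (x_{k,j} - mean_j), with n-1 = 4:
  s[X_1,X_1] = ((-0.6)·(-0.6) + (2.4)·(2.4) + (1.4)·(1.4) + (-1.6)·(-1.6) + (-1.6)·(-1.6)) / 4 = 13.2/4 = 3.3
  s[X_1,X_2] = ((-0.6)·(3.2) + (2.4)·(-1.8) + (1.4)·(-2.8) + (-1.6)·(2.2) + (-1.6)·(-0.8)) / 4 = -12.4/4 = -3.1
  s[X_1,X_3] = ((-0.6)·(-2.6) + (2.4)·(2.4) + (1.4)·(1.4) + (-1.6)·(2.4) + (-1.6)·(-3.6)) / 4 = 11.2/4 = 2.8
  s[X_2,X_2] = ((3.2)·(3.2) + (-1.8)·(-1.8) + (-2.8)·(-2.8) + (2.2)·(2.2) + (-0.8)·(-0.8)) / 4 = 26.8/4 = 6.7
  s[X_2,X_3] = ((3.2)·(-2.6) + (-1.8)·(2.4) + (-2.8)·(1.4) + (2.2)·(2.4) + (-0.8)·(-3.6)) / 4 = -8.4/4 = -2.1
  s[X_3,X_3] = ((-2.6)·(-2.6) + (2.4)·(2.4) + (1.4)·(1.4) + (2.4)·(2.4) + (-3.6)·(-3.6)) / 4 = 33.2/4 = 8.3
  Sample standard deviations s_i = √(s[i,i]):
  s(X_1) = √(3.3) = 1.8166
  s(X_2) = √(6.7) = 2.5884
  s(X_3) = √(8.3) = 2.881

Step 3 — r_{ij} = s_{ij} / (s_i · s_j):
  r[X_1,X_1] = 1 (diagonal).
  r[X_1,X_2] = -3.1 / (1.8166 · 2.5884) = -3.1 / 4.7021 = -0.6593
  r[X_1,X_3] = 2.8 / (1.8166 · 2.881) = 2.8 / 5.2335 = 0.535
  r[X_2,X_2] = 1 (diagonal).
  r[X_2,X_3] = -2.1 / (2.5884 · 2.881) = -2.1 / 7.4572 = -0.2816
  r[X_3,X_3] = 1 (diagonal).

R is symmetric with unit diagonal. Assembling:

R = [[1, -0.6593, 0.535],
 [-0.6593, 1, -0.2816],
 [0.535, -0.2816, 1]]


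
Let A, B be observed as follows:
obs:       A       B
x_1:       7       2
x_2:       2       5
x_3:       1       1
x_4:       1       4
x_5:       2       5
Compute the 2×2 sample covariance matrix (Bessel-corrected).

Step 1 — column means:
  mean(A) = (7 + 2 + 1 + 1 + 2) / 5 = 13/5 = 2.6
  mean(B) = (2 + 5 + 1 + 4 + 5) / 5 = 17/5 = 3.4

Step 2 — sample covariance S[i,j] = (1/(n-1)) · Σ_k (x_{k,i} - mean_i) · (x_{k,j} - mean_j), with n-1 = 4.
  S[A,A] = ((4.4)·(4.4) + (-0.6)·(-0.6) + (-1.6)·(-1.6) + (-1.6)·(-1.6) + (-0.6)·(-0.6)) / 4 = 25.2/4 = 6.3
  S[A,B] = ((4.4)·(-1.4) + (-0.6)·(1.6) + (-1.6)·(-2.4) + (-1.6)·(0.6) + (-0.6)·(1.6)) / 4 = -5.2/4 = -1.3
  S[B,B] = ((-1.4)·(-1.4) + (1.6)·(1.6) + (-2.4)·(-2.4) + (0.6)·(0.6) + (1.6)·(1.6)) / 4 = 13.2/4 = 3.3

S is symmetric (S[j,i] = S[i,j]). Assembling:

S = [[6.3, -1.3],
 [-1.3, 3.3]]


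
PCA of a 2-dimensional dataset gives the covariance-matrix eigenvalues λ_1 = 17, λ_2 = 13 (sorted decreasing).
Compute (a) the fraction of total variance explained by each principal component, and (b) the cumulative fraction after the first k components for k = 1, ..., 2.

Step 1 — total variance = trace(Sigma) = Σ λ_i = 17 + 13 = 30.

Step 2 — fraction explained by component i = λ_i / Σ λ:
  PC1: 17/30 = 0.5667
  PC2: 13/30 = 0.4333

Step 3 — cumulative fraction after k components = (λ_1 + ... + λ_k) / Σ λ:
  k = 1: 17/30 = 0.5667
  k = 2: (17 + 13)/30 = 30/30 = 1

Summary (fraction, with percent):

explained: PC1 0.5667 (56.67%), PC2 0.4333 (43.33%);  cumulative: 0.5667, 1


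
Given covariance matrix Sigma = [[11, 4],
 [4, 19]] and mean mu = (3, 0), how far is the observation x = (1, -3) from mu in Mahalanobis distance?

Step 1 — centre the observation: (x - mu) = (-2, -3).

Step 2 — invert Sigma. det(Sigma) = 11·19 - (4)² = 193.
  Sigma^{-1} = (1/det) · [[d, -b], [-b, a]] = [[0.0984, -0.0207],
 [-0.0207, 0.057]].

Step 3 — form the quadratic (x - mu)^T · Sigma^{-1} · (x - mu):
  Sigma^{-1} · (x - mu) = (-0.1347, -0.1295).
  (x - mu)^T · [Sigma^{-1} · (x - mu)] = (-2)·(-0.1347) + (-3)·(-0.1295) = 0.658.

Step 4 — take square root: d = √(0.658) ≈ 0.8112.

d(x, mu) = √(0.658) ≈ 0.8112


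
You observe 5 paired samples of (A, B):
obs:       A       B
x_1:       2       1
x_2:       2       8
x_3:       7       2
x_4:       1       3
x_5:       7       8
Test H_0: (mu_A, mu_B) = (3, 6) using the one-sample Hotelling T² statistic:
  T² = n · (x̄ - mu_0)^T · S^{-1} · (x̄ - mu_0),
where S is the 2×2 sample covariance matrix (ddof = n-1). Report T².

Step 1 — sample mean vector:
  mean(A) = (2 + 2 + 7 + 1 + 7) / 5 = 19/5 = 3.8
  mean(B) = (1 + 8 + 2 + 3 + 8) / 5 = 22/5 = 4.4
  x̄ = (3.8, 4.4),  deviation x̄ - mu_0 = (3.8, 4.4) - (3, 6) = (0.8, -1.6).

Step 2 — sample covariance matrix, S[i,j] = (1/(n-1)) · Σ_k (x_{k,i} - mean_i) · (x_{k,j} - mean_j), divisor n-1 = 4:
  S[A,A] = ((-1.8)·(-1.8) + (-1.8)·(-1.8) + (3.2)·(3.2) + (-2.8)·(-2.8) + (3.2)·(3.2)) / 4 = 34.8/4 = 8.7
  S[A,B] = ((-1.8)·(-3.4) + (-1.8)·(3.6) + (3.2)·(-2.4) + (-2.8)·(-1.4) + (3.2)·(3.6)) / 4 = 7.4/4 = 1.85
  S[B,B] = ((-3.4)·(-3.4) + (3.6)·(3.6) + (-2.4)·(-2.4) + (-1.4)·(-1.4) + (3.6)·(3.6)) / 4 = 45.2/4 = 11.3
  S = [[8.7, 1.85],
 [1.85, 11.3]].

Step 3 — invert S. det(S) = 8.7·11.3 - (1.85)² = 94.8875.
  S^{-1} = (1/det) · [[d, -b], [-b, a]] = [[0.1191, -0.0195],
 [-0.0195, 0.0917]].

Step 4 — quadratic form (x̄ - mu_0)^T · S^{-1} · (x̄ - mu_0):
  S^{-1} · (x̄ - mu_0) = (0.1265, -0.1623),
  (x̄ - mu_0)^T · [...] = (0.8)·(0.1265) + (-1.6)·(-0.1623) = 0.3608.

Step 5 — scale by n: T² = 5 · 0.3608 = 1.8042.

T² ≈ 1.8042


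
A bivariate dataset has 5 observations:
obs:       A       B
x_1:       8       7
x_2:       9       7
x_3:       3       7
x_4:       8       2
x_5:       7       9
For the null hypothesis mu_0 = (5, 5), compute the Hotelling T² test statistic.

Step 1 — sample mean vector:
  mean(A) = (8 + 9 + 3 + 8 + 7) / 5 = 35/5 = 7
  mean(B) = (7 + 7 + 7 + 2 + 9) / 5 = 32/5 = 6.4
  x̄ = (7, 6.4),  deviation x̄ - mu_0 = (7, 6.4) - (5, 5) = (2, 1.4).

Step 2 — sample covariance matrix, S[i,j] = (1/(n-1)) · Σ_k (x_{k,i} - mean_i) · (x_{k,j} - mean_j), divisor n-1 = 4:
  S[A,A] = ((1)·(1) + (2)·(2) + (-4)·(-4) + (1)·(1) + (0)·(0)) / 4 = 22/4 = 5.5
  S[A,B] = ((1)·(0.6) + (2)·(0.6) + (-4)·(0.6) + (1)·(-4.4) + (0)·(2.6)) / 4 = -5/4 = -1.25
  S[B,B] = ((0.6)·(0.6) + (0.6)·(0.6) + (0.6)·(0.6) + (-4.4)·(-4.4) + (2.6)·(2.6)) / 4 = 27.2/4 = 6.8
  S = [[5.5, -1.25],
 [-1.25, 6.8]].

Step 3 — invert S. det(S) = 5.5·6.8 - (-1.25)² = 35.8375.
  S^{-1} = (1/det) · [[d, -b], [-b, a]] = [[0.1897, 0.0349],
 [0.0349, 0.1535]].

Step 4 — quadratic form (x̄ - mu_0)^T · S^{-1} · (x̄ - mu_0):
  S^{-1} · (x̄ - mu_0) = (0.4283, 0.2846),
  (x̄ - mu_0)^T · [...] = (2)·(0.4283) + (1.4)·(0.2846) = 1.2551.

Step 5 — scale by n: T² = 5 · 1.2551 = 6.2755.

T² ≈ 6.2755


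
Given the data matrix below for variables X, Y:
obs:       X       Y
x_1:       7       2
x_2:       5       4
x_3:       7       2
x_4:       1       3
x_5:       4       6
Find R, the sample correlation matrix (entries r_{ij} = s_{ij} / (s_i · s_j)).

Step 1 — column means:
  mean(X) = (7 + 5 + 7 + 1 + 4) / 5 = 24/5 = 4.8
  mean(Y) = (2 + 4 + 2 + 3 + 6) / 5 = 17/5 = 3.4

Step 2 — sample variances and covariances s[i,j] = (1/(n-1)) · Σ_k (x_{k,i} - mean_i) · (x_{k,j} - mean_j), with n-1 = 4:
  s[X,X] = ((2.2)·(2.2) + (0.2)·(0.2) + (2.2)·(2.2) + (-3.8)·(-3.8) + (-0.8)·(-0.8)) / 4 = 24.8/4 = 6.2
  s[X,Y] = ((2.2)·(-1.4) + (0.2)·(0.6) + (2.2)·(-1.4) + (-3.8)·(-0.4) + (-0.8)·(2.6)) / 4 = -6.6/4 = -1.65
  s[Y,Y] = ((-1.4)·(-1.4) + (0.6)·(0.6) + (-1.4)·(-1.4) + (-0.4)·(-0.4) + (2.6)·(2.6)) / 4 = 11.2/4 = 2.8
  Sample standard deviations s_i = √(s[i,i]):
  s(X) = √(6.2) = 2.49
  s(Y) = √(2.8) = 1.6733

Step 3 — r_{ij} = s_{ij} / (s_i · s_j):
  r[X,X] = 1 (diagonal).
  r[X,Y] = -1.65 / (2.49 · 1.6733) = -1.65 / 4.1665 = -0.396
  r[Y,Y] = 1 (diagonal).

R is symmetric with unit diagonal. Assembling:

R = [[1, -0.396],
 [-0.396, 1]]


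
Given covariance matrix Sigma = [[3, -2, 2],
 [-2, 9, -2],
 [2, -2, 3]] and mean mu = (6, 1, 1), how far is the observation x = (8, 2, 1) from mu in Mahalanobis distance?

Step 1 — centre the observation: (x - mu) = (2, 1, 0).

Step 2 — invert Sigma (cofactor / det for 3×3, or solve directly):
  Sigma^{-1} = [[0.6216, 0.0541, -0.3784],
 [0.0541, 0.1351, 0.0541],
 [-0.3784, 0.0541, 0.6216]].

Step 3 — form the quadratic (x - mu)^T · Sigma^{-1} · (x - mu):
  Sigma^{-1} · (x - mu) = (1.2973, 0.2432, -0.7027).
  (x - mu)^T · [Sigma^{-1} · (x - mu)] = (2)·(1.2973) + (1)·(0.2432) + (0)·(-0.7027) = 2.8378.

Step 4 — take square root: d = √(2.8378) ≈ 1.6846.

d(x, mu) = √(2.8378) ≈ 1.6846


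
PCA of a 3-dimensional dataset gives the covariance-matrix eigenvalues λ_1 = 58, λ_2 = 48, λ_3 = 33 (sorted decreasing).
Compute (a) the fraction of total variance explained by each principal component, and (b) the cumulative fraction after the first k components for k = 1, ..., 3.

Step 1 — total variance = trace(Sigma) = Σ λ_i = 58 + 48 + 33 = 139.

Step 2 — fraction explained by component i = λ_i / Σ λ:
  PC1: 58/139 = 0.4173
  PC2: 48/139 = 0.3453
  PC3: 33/139 = 0.2374

Step 3 — cumulative fraction after k components = (λ_1 + ... + λ_k) / Σ λ:
  k = 1: 58/139 = 0.4173
  k = 2: (58 + 48)/139 = 106/139 = 0.7626
  k = 3: (58 + 48 + 33)/139 = 139/139 = 1

Summary (fraction, with percent):

explained: PC1 0.4173 (41.73%), PC2 0.3453 (34.53%), PC3 0.2374 (23.74%);  cumulative: 0.4173, 0.7626, 1


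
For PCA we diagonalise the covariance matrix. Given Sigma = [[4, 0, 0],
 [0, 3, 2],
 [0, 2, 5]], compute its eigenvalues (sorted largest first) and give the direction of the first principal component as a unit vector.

Step 1 — characteristic polynomial p(λ) = det(λI - Sigma) = λ³ - tr·λ² + c_1·λ - det, where tr = trace, c_1 = sum of the principal 2×2 minors, det = det(Sigma):
  tr = 4 + 3 + 5 = 12,
  c_1 = (4·3 - (0)²) + (4·5 - (0)²) + (3·5 - (2)²) = 12 + 20 + 11 = 43,
  det = 4·(3·5 - (2)²) - (0)·((0)·5 - (2)·(0)) + (0)·((0)·(2) - 3·(0)) = 4·(11) - (0)·(0) + (0)·(0) = 44.
  So p(λ) = λ³ - 12λ² + 43λ - 44.
Step 2 — look for an integer root (rational root theorem: any rational root is an integer divisor of 44). Testing λ = 4:
  p(4) = 64 - 192 + 172 - 44 = 0  ✓
  Dividing out (λ - 4): p(λ) = (λ - 4)(λ² - 8λ + 11).
Step 3 — remaining eigenvalues from the quadratic λ² - 8λ + 11 = 0:
  Δ = 8² - 4·11 = 64 - 44 = 20,  λ = (8 ± √20)/2 = (8 ± 4.4721)/2 ≈ 6.2361 or 1.7639.
  Sorted: λ_1 = 6.2361,  λ_2 = 4,  λ_3 = 1.7639  (check: sum = 12 = tr ✓).

Step 4 — unit eigenvector for λ_1 ≈ 6.2361: v spans the null space of (Sigma - λ_1 I), whose rows are
  r_1 = (-2.2361, 0, 0),  r_2 = (0, -3.2361, 2),  r_3 = (0, 2, -1.2361).
  v is orthogonal to every row, so take v ∝ r_1 × r_2 = ((0)·(2) - (0)·(-3.2361), (0)·(0) - (-2.2361)·(2), (-2.2361)·(-3.2361) - (0)·(0)) ≈ (0, 4.4721, 7.2361).
  Let u = (0, 4.4721, 7.2361).
  ||u|| = √((0)² + (4.4721)² + (7.2361)²) = √(72.3607) ≈ 8.5065,  v_1 = u/||u|| ≈ (0, 0.5257, 0.8507) (||v_1|| = 1).

λ_1 = 6.2361,  λ_2 = 4,  λ_3 = 1.7639;  v_1 ≈ (0, 0.5257, 0.8507)


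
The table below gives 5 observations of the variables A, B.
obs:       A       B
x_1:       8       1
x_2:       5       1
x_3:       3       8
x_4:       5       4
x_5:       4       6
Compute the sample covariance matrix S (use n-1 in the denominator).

Step 1 — column means:
  mean(A) = (8 + 5 + 3 + 5 + 4) / 5 = 25/5 = 5
  mean(B) = (1 + 1 + 8 + 4 + 6) / 5 = 20/5 = 4

Step 2 — sample covariance S[i,j] = (1/(n-1)) · Σ_k (x_{k,i} - mean_i) · (x_{k,j} - mean_j), with n-1 = 4.
  S[A,A] = ((3)·(3) + (0)·(0) + (-2)·(-2) + (0)·(0) + (-1)·(-1)) / 4 = 14/4 = 3.5
  S[A,B] = ((3)·(-3) + (0)·(-3) + (-2)·(4) + (0)·(0) + (-1)·(2)) / 4 = -19/4 = -4.75
  S[B,B] = ((-3)·(-3) + (-3)·(-3) + (4)·(4) + (0)·(0) + (2)·(2)) / 4 = 38/4 = 9.5

S is symmetric (S[j,i] = S[i,j]). Assembling:

S = [[3.5, -4.75],
 [-4.75, 9.5]]


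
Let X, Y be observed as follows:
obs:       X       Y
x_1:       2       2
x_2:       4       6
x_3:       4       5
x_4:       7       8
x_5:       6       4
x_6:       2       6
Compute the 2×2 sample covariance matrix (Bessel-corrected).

Step 1 — column means:
  mean(X) = (2 + 4 + 4 + 7 + 6 + 2) / 6 = 25/6 = 4.1667
  mean(Y) = (2 + 6 + 5 + 8 + 4 + 6) / 6 = 31/6 = 5.1667

Step 2 — sample covariance S[i,j] = (1/(n-1)) · Σ_k (x_{k,i} - mean_i) · (x_{k,j} - mean_j), with n-1 = 5.
  S[X,X] = ((-2.1667)·(-2.1667) + (-0.1667)·(-0.1667) + (-0.1667)·(-0.1667) + (2.8333)·(2.8333) + (1.8333)·(1.8333) + (-2.1667)·(-2.1667)) / 5 = 20.8333/5 = 4.1667
  S[X,Y] = ((-2.1667)·(-3.1667) + (-0.1667)·(0.8333) + (-0.1667)·(-0.1667) + (2.8333)·(2.8333) + (1.8333)·(-1.1667) + (-2.1667)·(0.8333)) / 5 = 10.8333/5 = 2.1667
  S[Y,Y] = ((-3.1667)·(-3.1667) + (0.8333)·(0.8333) + (-0.1667)·(-0.1667) + (2.8333)·(2.8333) + (-1.1667)·(-1.1667) + (0.8333)·(0.8333)) / 5 = 20.8333/5 = 4.1667

S is symmetric (S[j,i] = S[i,j]). Assembling:

S = [[4.1667, 2.1667],
 [2.1667, 4.1667]]


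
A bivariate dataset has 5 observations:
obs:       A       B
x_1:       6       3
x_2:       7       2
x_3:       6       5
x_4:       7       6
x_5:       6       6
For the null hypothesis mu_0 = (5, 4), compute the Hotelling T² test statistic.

Step 1 — sample mean vector:
  mean(A) = (6 + 7 + 6 + 7 + 6) / 5 = 32/5 = 6.4
  mean(B) = (3 + 2 + 5 + 6 + 6) / 5 = 22/5 = 4.4
  x̄ = (6.4, 4.4),  deviation x̄ - mu_0 = (6.4, 4.4) - (5, 4) = (1.4, 0.4).

Step 2 — sample covariance matrix, S[i,j] = (1/(n-1)) · Σ_k (x_{k,i} - mean_i) · (x_{k,j} - mean_j), divisor n-1 = 4:
  S[A,A] = ((-0.4)·(-0.4) + (0.6)·(0.6) + (-0.4)·(-0.4) + (0.6)·(0.6) + (-0.4)·(-0.4)) / 4 = 1.2/4 = 0.3
  S[A,B] = ((-0.4)·(-1.4) + (0.6)·(-2.4) + (-0.4)·(0.6) + (0.6)·(1.6) + (-0.4)·(1.6)) / 4 = -0.8/4 = -0.2
  S[B,B] = ((-1.4)·(-1.4) + (-2.4)·(-2.4) + (0.6)·(0.6) + (1.6)·(1.6) + (1.6)·(1.6)) / 4 = 13.2/4 = 3.3
  S = [[0.3, -0.2],
 [-0.2, 3.3]].

Step 3 — invert S. det(S) = 0.3·3.3 - (-0.2)² = 0.95.
  S^{-1} = (1/det) · [[d, -b], [-b, a]] = [[3.4737, 0.2105],
 [0.2105, 0.3158]].

Step 4 — quadratic form (x̄ - mu_0)^T · S^{-1} · (x̄ - mu_0):
  S^{-1} · (x̄ - mu_0) = (4.9474, 0.4211),
  (x̄ - mu_0)^T · [...] = (1.4)·(4.9474) + (0.4)·(0.4211) = 7.0947.

Step 5 — scale by n: T² = 5 · 7.0947 = 35.4737.

T² ≈ 35.4737


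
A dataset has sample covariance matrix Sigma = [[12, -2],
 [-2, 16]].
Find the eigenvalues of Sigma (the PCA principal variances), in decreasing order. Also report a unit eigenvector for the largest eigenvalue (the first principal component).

Step 1 — characteristic polynomial of 2×2 Sigma:
  det(Sigma - λI) = λ² - trace · λ + det = 0.
  trace = 12 + 16 = 28, det = 12·16 - (-2)² = 188.
Step 2 — discriminant:
  Δ = trace² - 4·det = 784 - 752 = 32.
Step 3 — eigenvalues:
  λ = (trace ± √Δ)/2 = (28 ± 5.6569)/2,
  λ_1 = 16.8284,  λ_2 = 11.1716.

Step 4 — unit eigenvector for λ_1: solve (Sigma - λ_1 I)v = 0. First row:
  (12 - 16.8284)·v_x + (-2)·v_y = 0, i.e. (-4.8284)·v_x + (-2)·v_y = 0,
  so v ∝ (b, λ_1 - a) = (-2, 4.8284); multiply by -1 so the first entry is positive: u = (2, -4.8284).
  ||u|| = √((2)² + (-4.8284)²) = √(27.3137) ≈ 5.2263,
  v_1 = u/||u|| ≈ (0.3827, -0.9239) (||v_1|| = 1).

λ_1 = 16.8284,  λ_2 = 11.1716;  v_1 ≈ (0.3827, -0.9239)


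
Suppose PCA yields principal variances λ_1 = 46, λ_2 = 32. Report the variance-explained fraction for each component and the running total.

Step 1 — total variance = trace(Sigma) = Σ λ_i = 46 + 32 = 78.

Step 2 — fraction explained by component i = λ_i / Σ λ:
  PC1: 46/78 = 0.5897
  PC2: 32/78 = 0.4103

Step 3 — cumulative fraction after k components = (λ_1 + ... + λ_k) / Σ λ:
  k = 1: 46/78 = 0.5897
  k = 2: (46 + 32)/78 = 78/78 = 1

Summary (fraction, with percent):

explained: PC1 0.5897 (58.97%), PC2 0.4103 (41.03%);  cumulative: 0.5897, 1


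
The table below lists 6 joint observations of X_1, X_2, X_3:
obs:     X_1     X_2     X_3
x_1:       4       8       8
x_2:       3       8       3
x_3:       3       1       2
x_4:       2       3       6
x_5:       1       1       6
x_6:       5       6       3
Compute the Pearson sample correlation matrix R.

Step 1 — column means:
  mean(X_1) = (4 + 3 + 3 + 2 + 1 + 5) / 6 = 18/6 = 3
  mean(X_2) = (8 + 8 + 1 + 3 + 1 + 6) / 6 = 27/6 = 4.5
  mean(X_3) = (8 + 3 + 2 + 6 + 6 + 3) / 6 = 28/6 = 4.6667

Step 2 — sample variances and covariances s[i,j] = (1/(n-1)) · Σ_k (x_{k,i} - mean_i) · (x_{k,j} - mean_j), with n-1 = 5:
  s[X_1,X_1] = ((1)·(1) + (0)·(0) + (0)·(0) + (-1)·(-1) + (-2)·(-2) + (2)·(2)) / 5 = 10/5 = 2
  s[X_1,X_2] = ((1)·(3.5) + (0)·(3.5) + (0)·(-3.5) + (-1)·(-1.5) + (-2)·(-3.5) + (2)·(1.5)) / 5 = 15/5 = 3
  s[X_1,X_3] = ((1)·(3.3333) + (0)·(-1.6667) + (0)·(-2.6667) + (-1)·(1.3333) + (-2)·(1.3333) + (2)·(-1.6667)) / 5 = -4/5 = -0.8
  s[X_2,X_2] = ((3.5)·(3.5) + (3.5)·(3.5) + (-3.5)·(-3.5) + (-1.5)·(-1.5) + (-3.5)·(-3.5) + (1.5)·(1.5)) / 5 = 53.5/5 = 10.7
  s[X_2,X_3] = ((3.5)·(3.3333) + (3.5)·(-1.6667) + (-3.5)·(-2.6667) + (-1.5)·(1.3333) + (-3.5)·(1.3333) + (1.5)·(-1.6667)) / 5 = 6/5 = 1.2
  s[X_3,X_3] = ((3.3333)·(3.3333) + (-1.6667)·(-1.6667) + (-2.6667)·(-2.6667) + (1.3333)·(1.3333) + (1.3333)·(1.3333) + (-1.6667)·(-1.6667)) / 5 = 27.3333/5 = 5.4667
  Sample standard deviations s_i = √(s[i,i]):
  s(X_1) = √(2) = 1.4142
  s(X_2) = √(10.7) = 3.2711
  s(X_3) = √(5.4667) = 2.3381

Step 3 — r_{ij} = s_{ij} / (s_i · s_j):
  r[X_1,X_1] = 1 (diagonal).
  r[X_1,X_2] = 3 / (1.4142 · 3.2711) = 3 / 4.626 = 0.6485
  r[X_1,X_3] = -0.8 / (1.4142 · 2.3381) = -0.8 / 3.3066 = -0.2419
  r[X_2,X_2] = 1 (diagonal).
  r[X_2,X_3] = 1.2 / (3.2711 · 2.3381) = 1.2 / 7.6481 = 0.1569
  r[X_3,X_3] = 1 (diagonal).

R is symmetric with unit diagonal. Assembling:

R = [[1, 0.6485, -0.2419],
 [0.6485, 1, 0.1569],
 [-0.2419, 0.1569, 1]]


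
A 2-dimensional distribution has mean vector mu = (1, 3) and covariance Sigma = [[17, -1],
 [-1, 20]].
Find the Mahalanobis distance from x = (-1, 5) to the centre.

Step 1 — centre the observation: (x - mu) = (-2, 2).

Step 2 — invert Sigma. det(Sigma) = 17·20 - (-1)² = 339.
  Sigma^{-1} = (1/det) · [[d, -b], [-b, a]] = [[0.059, 0.0029],
 [0.0029, 0.0501]].

Step 3 — form the quadratic (x - mu)^T · Sigma^{-1} · (x - mu):
  Sigma^{-1} · (x - mu) = (-0.1121, 0.0944).
  (x - mu)^T · [Sigma^{-1} · (x - mu)] = (-2)·(-0.1121) + (2)·(0.0944) = 0.413.

Step 4 — take square root: d = √(0.413) ≈ 0.6426.

d(x, mu) = √(0.413) ≈ 0.6426


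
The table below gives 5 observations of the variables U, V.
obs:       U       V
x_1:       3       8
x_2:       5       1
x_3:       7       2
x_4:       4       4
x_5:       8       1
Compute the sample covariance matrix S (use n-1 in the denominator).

Step 1 — column means:
  mean(U) = (3 + 5 + 7 + 4 + 8) / 5 = 27/5 = 5.4
  mean(V) = (8 + 1 + 2 + 4 + 1) / 5 = 16/5 = 3.2

Step 2 — sample covariance S[i,j] = (1/(n-1)) · Σ_k (x_{k,i} - mean_i) · (x_{k,j} - mean_j), with n-1 = 4.
  S[U,U] = ((-2.4)·(-2.4) + (-0.4)·(-0.4) + (1.6)·(1.6) + (-1.4)·(-1.4) + (2.6)·(2.6)) / 4 = 17.2/4 = 4.3
  S[U,V] = ((-2.4)·(4.8) + (-0.4)·(-2.2) + (1.6)·(-1.2) + (-1.4)·(0.8) + (2.6)·(-2.2)) / 4 = -19.4/4 = -4.85
  S[V,V] = ((4.8)·(4.8) + (-2.2)·(-2.2) + (-1.2)·(-1.2) + (0.8)·(0.8) + (-2.2)·(-2.2)) / 4 = 34.8/4 = 8.7

S is symmetric (S[j,i] = S[i,j]). Assembling:

S = [[4.3, -4.85],
 [-4.85, 8.7]]


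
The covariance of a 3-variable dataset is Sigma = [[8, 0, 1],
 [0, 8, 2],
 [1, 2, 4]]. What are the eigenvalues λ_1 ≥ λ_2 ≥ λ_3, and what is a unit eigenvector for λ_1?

Step 1 — characteristic polynomial p(λ) = det(λI - Sigma) = λ³ - tr·λ² + c_1·λ - det, where tr = trace, c_1 = sum of the principal 2×2 minors, det = det(Sigma):
  tr = 8 + 8 + 4 = 20,
  c_1 = (8·8 - (0)²) + (8·4 - (1)²) + (8·4 - (2)²) = 64 + 31 + 28 = 123,
  det = 8·(8·4 - (2)²) - (0)·((0)·4 - (2)·(1)) + (1)·((0)·(2) - 8·(1)) = 8·(28) - (0)·(-2) + (1)·(-8) = 216.
  So p(λ) = λ³ - 20λ² + 123λ - 216.
Step 2 — look for an integer root (rational root theorem: any rational root is an integer divisor of 216). Testing λ = 3:
  p(3) = 27 - 180 + 369 - 216 = 0  ✓
  Dividing out (λ - 3): p(λ) = (λ - 3)(λ² - 17λ + 72).
Step 3 — remaining eigenvalues from the quadratic λ² - 17λ + 72 = 0:
  Δ = 17² - 4·72 = 289 - 288 = 1,  λ = (17 ± √1)/2 = (17 ± 1)/2 = 9 or 8.
  Sorted: λ_1 = 9,  λ_2 = 8,  λ_3 = 3  (check: sum = 20 = tr ✓).

Step 4 — unit eigenvector for λ_1 = 9: v spans the null space of (Sigma - λ_1 I), whose rows are
  r_1 = (-1, 0, 1),  r_2 = (0, -1, 2),  r_3 = (1, 2, -5).
  v is orthogonal to every row, so take v ∝ r_1 × r_2 = ((0)·(2) - (1)·(-1), (1)·(0) - (-1)·(2), (-1)·(-1) - (0)·(0)) = (1, 2, 1).
  Let u = (1, 2, 1).
  ||u|| = √((1)² + (2)² + (1)²) = √(6) ≈ 2.4495,  v_1 = u/||u|| ≈ (0.4082, 0.8165, 0.4082) (||v_1|| = 1).

λ_1 = 9,  λ_2 = 8,  λ_3 = 3;  v_1 ≈ (0.4082, 0.8165, 0.4082)


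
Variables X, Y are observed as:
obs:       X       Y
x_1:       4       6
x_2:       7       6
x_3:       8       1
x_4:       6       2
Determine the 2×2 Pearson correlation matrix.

Step 1 — column means:
  mean(X) = (4 + 7 + 8 + 6) / 4 = 25/4 = 6.25
  mean(Y) = (6 + 6 + 1 + 2) / 4 = 15/4 = 3.75

Step 2 — sample variances and covariances s[i,j] = (1/(n-1)) · Σ_k (x_{k,i} - mean_i) · (x_{k,j} - mean_j), with n-1 = 3:
  s[X,X] = ((-2.25)·(-2.25) + (0.75)·(0.75) + (1.75)·(1.75) + (-0.25)·(-0.25)) / 3 = 8.75/3 = 2.9167
  s[X,Y] = ((-2.25)·(2.25) + (0.75)·(2.25) + (1.75)·(-2.75) + (-0.25)·(-1.75)) / 3 = -7.75/3 = -2.5833
  s[Y,Y] = ((2.25)·(2.25) + (2.25)·(2.25) + (-2.75)·(-2.75) + (-1.75)·(-1.75)) / 3 = 20.75/3 = 6.9167
  Sample standard deviations s_i = √(s[i,i]):
  s(X) = √(2.9167) = 1.7078
  s(Y) = √(6.9167) = 2.63

Step 3 — r_{ij} = s_{ij} / (s_i · s_j):
  r[X,X] = 1 (diagonal).
  r[X,Y] = -2.5833 / (1.7078 · 2.63) = -2.5833 / 4.4915 = -0.5752
  r[Y,Y] = 1 (diagonal).

R is symmetric with unit diagonal. Assembling:

R = [[1, -0.5752],
 [-0.5752, 1]]


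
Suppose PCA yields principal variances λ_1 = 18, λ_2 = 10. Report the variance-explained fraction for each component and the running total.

Step 1 — total variance = trace(Sigma) = Σ λ_i = 18 + 10 = 28.

Step 2 — fraction explained by component i = λ_i / Σ λ:
  PC1: 18/28 = 0.6429
  PC2: 10/28 = 0.3571

Step 3 — cumulative fraction after k components = (λ_1 + ... + λ_k) / Σ λ:
  k = 1: 18/28 = 0.6429
  k = 2: (18 + 10)/28 = 28/28 = 1

Summary (fraction, with percent):

explained: PC1 0.6429 (64.29%), PC2 0.3571 (35.71%);  cumulative: 0.6429, 1


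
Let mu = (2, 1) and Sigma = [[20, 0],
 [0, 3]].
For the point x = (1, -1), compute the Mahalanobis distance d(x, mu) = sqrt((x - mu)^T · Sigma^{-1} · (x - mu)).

Step 1 — centre the observation: (x - mu) = (-1, -2).

Step 2 — invert Sigma. det(Sigma) = 20·3 - (0)² = 60.
  Sigma^{-1} = (1/det) · [[d, -b], [-b, a]] = [[0.05, 0],
 [0, 0.3333]].

Step 3 — form the quadratic (x - mu)^T · Sigma^{-1} · (x - mu):
  Sigma^{-1} · (x - mu) = (-0.05, -0.6667).
  (x - mu)^T · [Sigma^{-1} · (x - mu)] = (-1)·(-0.05) + (-2)·(-0.6667) = 1.3833.

Step 4 — take square root: d = √(1.3833) ≈ 1.1762.

d(x, mu) = √(1.3833) ≈ 1.1762


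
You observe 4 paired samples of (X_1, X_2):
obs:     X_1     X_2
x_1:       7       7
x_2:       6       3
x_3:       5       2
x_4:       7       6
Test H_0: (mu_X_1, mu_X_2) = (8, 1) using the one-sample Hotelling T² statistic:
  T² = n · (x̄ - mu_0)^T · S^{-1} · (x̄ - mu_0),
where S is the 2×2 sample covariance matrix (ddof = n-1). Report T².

Step 1 — sample mean vector:
  mean(X_1) = (7 + 6 + 5 + 7) / 4 = 25/4 = 6.25
  mean(X_2) = (7 + 3 + 2 + 6) / 4 = 18/4 = 4.5
  x̄ = (6.25, 4.5),  deviation x̄ - mu_0 = (6.25, 4.5) - (8, 1) = (-1.75, 3.5).

Step 2 — sample covariance matrix, S[i,j] = (1/(n-1)) · Σ_k (x_{k,i} - mean_i) · (x_{k,j} - mean_j), divisor n-1 = 3:
  S[X_1,X_1] = ((0.75)·(0.75) + (-0.25)·(-0.25) + (-1.25)·(-1.25) + (0.75)·(0.75)) / 3 = 2.75/3 = 0.9167
  S[X_1,X_2] = ((0.75)·(2.5) + (-0.25)·(-1.5) + (-1.25)·(-2.5) + (0.75)·(1.5)) / 3 = 6.5/3 = 2.1667
  S[X_2,X_2] = ((2.5)·(2.5) + (-1.5)·(-1.5) + (-2.5)·(-2.5) + (1.5)·(1.5)) / 3 = 17/3 = 5.6667
  S = [[0.9167, 2.1667],
 [2.1667, 5.6667]].

Step 3 — invert S. det(S) = 0.9167·5.6667 - (2.1667)² = 0.5.
  S^{-1} = (1/det) · [[d, -b], [-b, a]] = [[11.3333, -4.3333],
 [-4.3333, 1.8333]].

Step 4 — quadratic form (x̄ - mu_0)^T · S^{-1} · (x̄ - mu_0):
  S^{-1} · (x̄ - mu_0) = (-35, 14),
  (x̄ - mu_0)^T · [...] = (-1.75)·(-35) + (3.5)·(14) = 110.25.

Step 5 — scale by n: T² = 4 · 110.25 = 441.

T² ≈ 441


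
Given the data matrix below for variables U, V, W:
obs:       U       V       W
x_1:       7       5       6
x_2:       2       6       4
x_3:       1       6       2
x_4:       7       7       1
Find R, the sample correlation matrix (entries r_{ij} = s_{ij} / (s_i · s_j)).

Step 1 — column means:
  mean(U) = (7 + 2 + 1 + 7) / 4 = 17/4 = 4.25
  mean(V) = (5 + 6 + 6 + 7) / 4 = 24/4 = 6
  mean(W) = (6 + 4 + 2 + 1) / 4 = 13/4 = 3.25

Step 2 — sample variances and covariances s[i,j] = (1/(n-1)) · Σ_k (x_{k,i} - mean_i) · (x_{k,j} - mean_j), with n-1 = 3:
  s[U,U] = ((2.75)·(2.75) + (-2.25)·(-2.25) + (-3.25)·(-3.25) + (2.75)·(2.75)) / 3 = 30.75/3 = 10.25
  s[U,V] = ((2.75)·(-1) + (-2.25)·(0) + (-3.25)·(0) + (2.75)·(1)) / 3 = 0/3 = 0
  s[U,W] = ((2.75)·(2.75) + (-2.25)·(0.75) + (-3.25)·(-1.25) + (2.75)·(-2.25)) / 3 = 3.75/3 = 1.25
  s[V,V] = ((-1)·(-1) + (0)·(0) + (0)·(0) + (1)·(1)) / 3 = 2/3 = 0.6667
  s[V,W] = ((-1)·(2.75) + (0)·(0.75) + (0)·(-1.25) + (1)·(-2.25)) / 3 = -5/3 = -1.6667
  s[W,W] = ((2.75)·(2.75) + (0.75)·(0.75) + (-1.25)·(-1.25) + (-2.25)·(-2.25)) / 3 = 14.75/3 = 4.9167
  Sample standard deviations s_i = √(s[i,i]):
  s(U) = √(10.25) = 3.2016
  s(V) = √(0.6667) = 0.8165
  s(W) = √(4.9167) = 2.2174

Step 3 — r_{ij} = s_{ij} / (s_i · s_j):
  r[U,U] = 1 (diagonal).
  r[U,V] = 0 / (3.2016 · 0.8165) = 0 / 2.6141 = 0
  r[U,W] = 1.25 / (3.2016 · 2.2174) = 1.25 / 7.099 = 0.1761
  r[V,V] = 1 (diagonal).
  r[V,W] = -1.6667 / (0.8165 · 2.2174) = -1.6667 / 1.8105 = -0.9206
  r[W,W] = 1 (diagonal).

R is symmetric with unit diagonal. Assembling:

R = [[1, 0, 0.1761],
 [0, 1, -0.9206],
 [0.1761, -0.9206, 1]]


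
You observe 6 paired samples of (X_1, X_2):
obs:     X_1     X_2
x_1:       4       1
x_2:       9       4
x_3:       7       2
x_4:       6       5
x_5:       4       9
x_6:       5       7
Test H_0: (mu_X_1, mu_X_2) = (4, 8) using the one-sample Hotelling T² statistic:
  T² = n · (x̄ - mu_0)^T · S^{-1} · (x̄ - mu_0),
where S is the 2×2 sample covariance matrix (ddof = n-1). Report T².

Step 1 — sample mean vector:
  mean(X_1) = (4 + 9 + 7 + 6 + 4 + 5) / 6 = 35/6 = 5.8333
  mean(X_2) = (1 + 4 + 2 + 5 + 9 + 7) / 6 = 28/6 = 4.6667
  x̄ = (5.8333, 4.6667),  deviation x̄ - mu_0 = (5.8333, 4.6667) - (4, 8) = (1.8333, -3.3333).

Step 2 — sample covariance matrix, S[i,j] = (1/(n-1)) · Σ_k (x_{k,i} - mean_i) · (x_{k,j} - mean_j), divisor n-1 = 5:
  S[X_1,X_1] = ((-1.8333)·(-1.8333) + (3.1667)·(3.1667) + (1.1667)·(1.1667) + (0.1667)·(0.1667) + (-1.8333)·(-1.8333) + (-0.8333)·(-0.8333)) / 5 = 18.8333/5 = 3.7667
  S[X_1,X_2] = ((-1.8333)·(-3.6667) + (3.1667)·(-0.6667) + (1.1667)·(-2.6667) + (0.1667)·(0.3333) + (-1.8333)·(4.3333) + (-0.8333)·(2.3333)) / 5 = -8.3333/5 = -1.6667
  S[X_2,X_2] = ((-3.6667)·(-3.6667) + (-0.6667)·(-0.6667) + (-2.6667)·(-2.6667) + (0.3333)·(0.3333) + (4.3333)·(4.3333) + (2.3333)·(2.3333)) / 5 = 45.3333/5 = 9.0667
  S = [[3.7667, -1.6667],
 [-1.6667, 9.0667]].

Step 3 — invert S. det(S) = 3.7667·9.0667 - (-1.6667)² = 31.3733.
  S^{-1} = (1/det) · [[d, -b], [-b, a]] = [[0.289, 0.0531],
 [0.0531, 0.1201]].

Step 4 — quadratic form (x̄ - mu_0)^T · S^{-1} · (x̄ - mu_0):
  S^{-1} · (x̄ - mu_0) = (0.3527, -0.3028),
  (x̄ - mu_0)^T · [...] = (1.8333)·(0.3527) + (-3.3333)·(-0.3028) = 1.656.

Step 5 — scale by n: T² = 6 · 1.656 = 9.9363.

T² ≈ 9.9363


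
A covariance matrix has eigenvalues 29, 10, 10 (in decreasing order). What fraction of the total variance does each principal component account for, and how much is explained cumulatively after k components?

Step 1 — total variance = trace(Sigma) = Σ λ_i = 29 + 10 + 10 = 49.

Step 2 — fraction explained by component i = λ_i / Σ λ:
  PC1: 29/49 = 0.5918
  PC2: 10/49 = 0.2041
  PC3: 10/49 = 0.2041

Step 3 — cumulative fraction after k components = (λ_1 + ... + λ_k) / Σ λ:
  k = 1: 29/49 = 0.5918
  k = 2: (29 + 10)/49 = 39/49 = 0.7959
  k = 3: (29 + 10 + 10)/49 = 49/49 = 1

Summary (fraction, with percent):

explained: PC1 0.5918 (59.18%), PC2 0.2041 (20.41%), PC3 0.2041 (20.41%);  cumulative: 0.5918, 0.7959, 1


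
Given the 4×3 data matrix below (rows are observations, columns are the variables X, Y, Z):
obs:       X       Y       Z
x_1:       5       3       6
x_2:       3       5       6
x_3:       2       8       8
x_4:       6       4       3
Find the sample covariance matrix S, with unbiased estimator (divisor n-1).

Step 1 — column means:
  mean(X) = (5 + 3 + 2 + 6) / 4 = 16/4 = 4
  mean(Y) = (3 + 5 + 8 + 4) / 4 = 20/4 = 5
  mean(Z) = (6 + 6 + 8 + 3) / 4 = 23/4 = 5.75

Step 2 — sample covariance S[i,j] = (1/(n-1)) · Σ_k (x_{k,i} - mean_i) · (x_{k,j} - mean_j), with n-1 = 3.
  S[X,X] = ((1)·(1) + (-1)·(-1) + (-2)·(-2) + (2)·(2)) / 3 = 10/3 = 3.3333
  S[X,Y] = ((1)·(-2) + (-1)·(0) + (-2)·(3) + (2)·(-1)) / 3 = -10/3 = -3.3333
  S[X,Z] = ((1)·(0.25) + (-1)·(0.25) + (-2)·(2.25) + (2)·(-2.75)) / 3 = -10/3 = -3.3333
  S[Y,Y] = ((-2)·(-2) + (0)·(0) + (3)·(3) + (-1)·(-1)) / 3 = 14/3 = 4.6667
  S[Y,Z] = ((-2)·(0.25) + (0)·(0.25) + (3)·(2.25) + (-1)·(-2.75)) / 3 = 9/3 = 3
  S[Z,Z] = ((0.25)·(0.25) + (0.25)·(0.25) + (2.25)·(2.25) + (-2.75)·(-2.75)) / 3 = 12.75/3 = 4.25

S is symmetric (S[j,i] = S[i,j]). Assembling:

S = [[3.3333, -3.3333, -3.3333],
 [-3.3333, 4.6667, 3],
 [-3.3333, 3, 4.25]]


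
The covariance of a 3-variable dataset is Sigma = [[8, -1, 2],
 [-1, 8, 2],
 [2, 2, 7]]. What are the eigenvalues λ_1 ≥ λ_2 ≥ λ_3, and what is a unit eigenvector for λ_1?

Step 1 — characteristic polynomial p(λ) = det(λI - Sigma) = λ³ - tr·λ² + c_1·λ - det, where tr = trace, c_1 = sum of the principal 2×2 minors, det = det(Sigma):
  tr = 8 + 8 + 7 = 23,
  c_1 = (8·8 - (-1)²) + (8·7 - (2)²) + (8·7 - (2)²) = 63 + 52 + 52 = 167,
  det = 8·(8·7 - (2)²) - (-1)·((-1)·7 - (2)·(2)) + (2)·((-1)·(2) - 8·(2)) = 8·(52) - (-1)·(-11) + (2)·(-18) = 369.
  So p(λ) = λ³ - 23λ² + 167λ - 369.
Step 2 — look for an integer root (rational root theorem: any rational root is an integer divisor of 369). Testing λ = 9:
  p(9) = 729 - 1863 + 1503 - 369 = 0  ✓
  Dividing out (λ - 9): p(λ) = (λ - 9)(λ² - 14λ + 41).
Step 3 — remaining eigenvalues from the quadratic λ² - 14λ + 41 = 0:
  Δ = 14² - 4·41 = 196 - 164 = 32,  λ = (14 ± √32)/2 = (14 ± 5.6569)/2 ≈ 9.8284 or 4.1716.
  Sorted: λ_1 = 9.8284,  λ_2 = 9,  λ_3 = 4.1716  (check: sum = 23 = tr ✓).

Step 4 — unit eigenvector for λ_1 ≈ 9.8284: v spans the null space of (Sigma - λ_1 I), whose rows are
  r_1 = (-1.8284, -1, 2),  r_2 = (-1, -1.8284, 2),  r_3 = (2, 2, -2.8284).
  v is orthogonal to every row, so take v ∝ r_1 × r_2 = ((-1)·(2) - (2)·(-1.8284), (2)·(-1) - (-1.8284)·(2), (-1.8284)·(-1.8284) - (-1)·(-1)) ≈ (1.6569, 1.6569, 2.3431).
  Let u = (1.6569, 1.6569, 2.3431).
  ||u|| = √((1.6569)² + (1.6569)² + (2.3431)²) = √(10.9807) ≈ 3.3137,  v_1 = u/||u|| ≈ (0.5, 0.5, 0.7071) (||v_1|| = 1).

λ_1 = 9.8284,  λ_2 = 9,  λ_3 = 4.1716;  v_1 ≈ (0.5, 0.5, 0.7071)


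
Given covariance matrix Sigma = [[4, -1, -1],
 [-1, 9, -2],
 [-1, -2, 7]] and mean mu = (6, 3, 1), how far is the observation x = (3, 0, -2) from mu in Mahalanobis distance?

Step 1 — centre the observation: (x - mu) = (-3, -3, -3).

Step 2 — invert Sigma (cofactor / det for 3×3, or solve directly):
  Sigma^{-1} = [[0.2731, 0.0417, 0.0509],
 [0.0417, 0.125, 0.0417],
 [0.0509, 0.0417, 0.162]].

Step 3 — form the quadratic (x - mu)^T · Sigma^{-1} · (x - mu):
  Sigma^{-1} · (x - mu) = (-1.0972, -0.625, -0.7639).
  (x - mu)^T · [Sigma^{-1} · (x - mu)] = (-3)·(-1.0972) + (-3)·(-0.625) + (-3)·(-0.7639) = 7.4583.

Step 4 — take square root: d = √(7.4583) ≈ 2.731.

d(x, mu) = √(7.4583) ≈ 2.731


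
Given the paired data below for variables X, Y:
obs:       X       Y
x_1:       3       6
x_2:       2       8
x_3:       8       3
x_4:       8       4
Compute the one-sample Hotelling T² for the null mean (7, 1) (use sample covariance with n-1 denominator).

Step 1 — sample mean vector:
  mean(X) = (3 + 2 + 8 + 8) / 4 = 21/4 = 5.25
  mean(Y) = (6 + 8 + 3 + 4) / 4 = 21/4 = 5.25
  x̄ = (5.25, 5.25),  deviation x̄ - mu_0 = (5.25, 5.25) - (7, 1) = (-1.75, 4.25).

Step 2 — sample covariance matrix, S[i,j] = (1/(n-1)) · Σ_k (x_{k,i} - mean_i) · (x_{k,j} - mean_j), divisor n-1 = 3:
  S[X,X] = ((-2.25)·(-2.25) + (-3.25)·(-3.25) + (2.75)·(2.75) + (2.75)·(2.75)) / 3 = 30.75/3 = 10.25
  S[X,Y] = ((-2.25)·(0.75) + (-3.25)·(2.75) + (2.75)·(-2.25) + (2.75)·(-1.25)) / 3 = -20.25/3 = -6.75
  S[Y,Y] = ((0.75)·(0.75) + (2.75)·(2.75) + (-2.25)·(-2.25) + (-1.25)·(-1.25)) / 3 = 14.75/3 = 4.9167
  S = [[10.25, -6.75],
 [-6.75, 4.9167]].

Step 3 — invert S. det(S) = 10.25·4.9167 - (-6.75)² = 4.8333.
  S^{-1} = (1/det) · [[d, -b], [-b, a]] = [[1.0172, 1.3966],
 [1.3966, 2.1207]].

Step 4 — quadratic form (x̄ - mu_0)^T · S^{-1} · (x̄ - mu_0):
  S^{-1} · (x̄ - mu_0) = (4.1552, 6.569),
  (x̄ - mu_0)^T · [...] = (-1.75)·(4.1552) + (4.25)·(6.569) = 20.6466.

Step 5 — scale by n: T² = 4 · 20.6466 = 82.5862.

T² ≈ 82.5862


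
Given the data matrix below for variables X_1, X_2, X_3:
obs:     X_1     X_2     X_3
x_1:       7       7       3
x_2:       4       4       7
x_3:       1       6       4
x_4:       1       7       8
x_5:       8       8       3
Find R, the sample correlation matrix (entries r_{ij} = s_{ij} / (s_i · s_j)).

Step 1 — column means:
  mean(X_1) = (7 + 4 + 1 + 1 + 8) / 5 = 21/5 = 4.2
  mean(X_2) = (7 + 4 + 6 + 7 + 8) / 5 = 32/5 = 6.4
  mean(X_3) = (3 + 7 + 4 + 8 + 3) / 5 = 25/5 = 5

Step 2 — sample variances and covariances s[i,j] = (1/(n-1)) · Σ_k (x_{k,i} - mean_i) · (x_{k,j} - mean_j), with n-1 = 4:
  s[X_1,X_1] = ((2.8)·(2.8) + (-0.2)·(-0.2) + (-3.2)·(-3.2) + (-3.2)·(-3.2) + (3.8)·(3.8)) / 4 = 42.8/4 = 10.7
  s[X_1,X_2] = ((2.8)·(0.6) + (-0.2)·(-2.4) + (-3.2)·(-0.4) + (-3.2)·(0.6) + (3.8)·(1.6)) / 4 = 7.6/4 = 1.9
  s[X_1,X_3] = ((2.8)·(-2) + (-0.2)·(2) + (-3.2)·(-1) + (-3.2)·(3) + (3.8)·(-2)) / 4 = -20/4 = -5
  s[X_2,X_2] = ((0.6)·(0.6) + (-2.4)·(-2.4) + (-0.4)·(-0.4) + (0.6)·(0.6) + (1.6)·(1.6)) / 4 = 9.2/4 = 2.3
  s[X_2,X_3] = ((0.6)·(-2) + (-2.4)·(2) + (-0.4)·(-1) + (0.6)·(3) + (1.6)·(-2)) / 4 = -7/4 = -1.75
  s[X_3,X_3] = ((-2)·(-2) + (2)·(2) + (-1)·(-1) + (3)·(3) + (-2)·(-2)) / 4 = 22/4 = 5.5
  Sample standard deviations s_i = √(s[i,i]):
  s(X_1) = √(10.7) = 3.2711
  s(X_2) = √(2.3) = 1.5166
  s(X_3) = √(5.5) = 2.3452

Step 3 — r_{ij} = s_{ij} / (s_i · s_j):
  r[X_1,X_1] = 1 (diagonal).
  r[X_1,X_2] = 1.9 / (3.2711 · 1.5166) = 1.9 / 4.9608 = 0.383
  r[X_1,X_3] = -5 / (3.2711 · 2.3452) = -5 / 7.6714 = -0.6518
  r[X_2,X_2] = 1 (diagonal).
  r[X_2,X_3] = -1.75 / (1.5166 · 2.3452) = -1.75 / 3.5567 = -0.492
  r[X_3,X_3] = 1 (diagonal).

R is symmetric with unit diagonal. Assembling:

R = [[1, 0.383, -0.6518],
 [0.383, 1, -0.492],
 [-0.6518, -0.492, 1]]


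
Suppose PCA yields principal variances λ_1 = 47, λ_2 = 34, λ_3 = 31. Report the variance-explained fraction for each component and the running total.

Step 1 — total variance = trace(Sigma) = Σ λ_i = 47 + 34 + 31 = 112.

Step 2 — fraction explained by component i = λ_i / Σ λ:
  PC1: 47/112 = 0.4196
  PC2: 34/112 = 0.3036
  PC3: 31/112 = 0.2768

Step 3 — cumulative fraction after k components = (λ_1 + ... + λ_k) / Σ λ:
  k = 1: 47/112 = 0.4196
  k = 2: (47 + 34)/112 = 81/112 = 0.7232
  k = 3: (47 + 34 + 31)/112 = 112/112 = 1

Summary (fraction, with percent):

explained: PC1 0.4196 (41.96%), PC2 0.3036 (30.36%), PC3 0.2768 (27.68%);  cumulative: 0.4196, 0.7232, 1


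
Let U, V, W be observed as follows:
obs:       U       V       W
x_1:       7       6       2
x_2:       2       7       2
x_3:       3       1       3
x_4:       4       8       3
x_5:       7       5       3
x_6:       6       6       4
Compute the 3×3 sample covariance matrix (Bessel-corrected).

Step 1 — column means:
  mean(U) = (7 + 2 + 3 + 4 + 7 + 6) / 6 = 29/6 = 4.8333
  mean(V) = (6 + 7 + 1 + 8 + 5 + 6) / 6 = 33/6 = 5.5
  mean(W) = (2 + 2 + 3 + 3 + 3 + 4) / 6 = 17/6 = 2.8333

Step 2 — sample covariance S[i,j] = (1/(n-1)) · Σ_k (x_{k,i} - mean_i) · (x_{k,j} - mean_j), with n-1 = 5.
  S[U,U] = ((2.1667)·(2.1667) + (-2.8333)·(-2.8333) + (-1.8333)·(-1.8333) + (-0.8333)·(-0.8333) + (2.1667)·(2.1667) + (1.1667)·(1.1667)) / 5 = 22.8333/5 = 4.5667
  S[U,V] = ((2.1667)·(0.5) + (-2.8333)·(1.5) + (-1.8333)·(-4.5) + (-0.8333)·(2.5) + (2.1667)·(-0.5) + (1.1667)·(0.5)) / 5 = 2.5/5 = 0.5
  S[U,W] = ((2.1667)·(-0.8333) + (-2.8333)·(-0.8333) + (-1.8333)·(0.1667) + (-0.8333)·(0.1667) + (2.1667)·(0.1667) + (1.1667)·(1.1667)) / 5 = 1.8333/5 = 0.3667
  S[V,V] = ((0.5)·(0.5) + (1.5)·(1.5) + (-4.5)·(-4.5) + (2.5)·(2.5) + (-0.5)·(-0.5) + (0.5)·(0.5)) / 5 = 29.5/5 = 5.9
  S[V,W] = ((0.5)·(-0.8333) + (1.5)·(-0.8333) + (-4.5)·(0.1667) + (2.5)·(0.1667) + (-0.5)·(0.1667) + (0.5)·(1.1667)) / 5 = -1.5/5 = -0.3
  S[W,W] = ((-0.8333)·(-0.8333) + (-0.8333)·(-0.8333) + (0.1667)·(0.1667) + (0.1667)·(0.1667) + (0.1667)·(0.1667) + (1.1667)·(1.1667)) / 5 = 2.8333/5 = 0.5667

S is symmetric (S[j,i] = S[i,j]). Assembling:

S = [[4.5667, 0.5, 0.3667],
 [0.5, 5.9, -0.3],
 [0.3667, -0.3, 0.5667]]


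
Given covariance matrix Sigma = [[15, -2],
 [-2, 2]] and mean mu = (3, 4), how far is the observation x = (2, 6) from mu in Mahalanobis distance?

Step 1 — centre the observation: (x - mu) = (-1, 2).

Step 2 — invert Sigma. det(Sigma) = 15·2 - (-2)² = 26.
  Sigma^{-1} = (1/det) · [[d, -b], [-b, a]] = [[0.0769, 0.0769],
 [0.0769, 0.5769]].

Step 3 — form the quadratic (x - mu)^T · Sigma^{-1} · (x - mu):
  Sigma^{-1} · (x - mu) = (0.0769, 1.0769).
  (x - mu)^T · [Sigma^{-1} · (x - mu)] = (-1)·(0.0769) + (2)·(1.0769) = 2.0769.

Step 4 — take square root: d = √(2.0769) ≈ 1.4412.

d(x, mu) = √(2.0769) ≈ 1.4412


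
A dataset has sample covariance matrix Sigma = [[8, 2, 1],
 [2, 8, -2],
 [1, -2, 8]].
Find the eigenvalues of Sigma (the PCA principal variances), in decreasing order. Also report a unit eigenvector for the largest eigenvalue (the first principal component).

Step 1 — characteristic polynomial p(λ) = det(λI - Sigma) = λ³ - tr·λ² + c_1·λ - det, where tr = trace, c_1 = sum of the principal 2×2 minors, det = det(Sigma):
  tr = 8 + 8 + 8 = 24,
  c_1 = (8·8 - (2)²) + (8·8 - (1)²) + (8·8 - (-2)²) = 60 + 63 + 60 = 183,
  det = 8·(8·8 - (-2)²) - (2)·((2)·8 - (-2)·(1)) + (1)·((2)·(-2) - 8·(1)) = 8·(60) - (2)·(18) + (1)·(-12) = 432.
  So p(λ) = λ³ - 24λ² + 183λ - 432.
Step 2 — look for an integer root (rational root theorem: any rational root is an integer divisor of 432). Testing λ = 9:
  p(9) = 729 - 1944 + 1647 - 432 = 0  ✓
  Dividing out (λ - 9): p(λ) = (λ - 9)(λ² - 15λ + 48).
Step 3 — remaining eigenvalues from the quadratic λ² - 15λ + 48 = 0:
  Δ = 15² - 4·48 = 225 - 192 = 33,  λ = (15 ± √33)/2 = (15 ± 5.7446)/2 ≈ 10.3723 or 4.6277.
  Sorted: λ_1 = 10.3723,  λ_2 = 9,  λ_3 = 4.6277  (check: sum = 24 = tr ✓).

Step 4 — unit eigenvector for λ_1 ≈ 10.3723: v spans the null space of (Sigma - λ_1 I), whose rows are
  r_1 = (-2.3723, 2, 1),  r_2 = (2, -2.3723, -2),  r_3 = (1, -2, -2.3723).
  v is orthogonal to every row, so take v ∝ r_1 × r_2 = ((2)·(-2) - (1)·(-2.3723), (1)·(2) - (-2.3723)·(-2), (-2.3723)·(-2.3723) - (2)·(2)) ≈ (-1.6277, -2.7446, 1.6277).
  Rescale (multiply by -1 so the first nonzero entry is positive): u = (1.6277, 2.7446, -1.6277).
  ||u|| = √((1.6277)² + (2.7446)² + (-1.6277)²) = √(12.8316) ≈ 3.5821,  v_1 = u/||u|| ≈ (0.4544, 0.7662, -0.4544) (||v_1|| = 1).

λ_1 = 10.3723,  λ_2 = 9,  λ_3 = 4.6277;  v_1 ≈ (0.4544, 0.7662, -0.4544)
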